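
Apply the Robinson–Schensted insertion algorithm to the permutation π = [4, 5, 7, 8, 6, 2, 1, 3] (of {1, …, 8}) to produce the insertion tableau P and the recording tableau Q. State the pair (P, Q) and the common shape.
P = [1, 3, 6, 8] / [2, 5] / [4] / [7];  Q = [1, 2, 3, 4] / [5, 8] / [6] / [7];  common shape = (4, 2, 1, 1)

Row-insert the values π_1, π_2, … into P one at a time, bumping the leftmost entry strictly greater than the inserted value down to the next row. The recording tableau Q records, in position (i, j), the step at which that cell was added to P.
  Insert 4 (step 1): P = [4];  Q = [1]
  Insert 5 (step 2): P = [4, 5];  Q = [1, 2]
  Insert 7 (step 3): P = [4, 5, 7];  Q = [1, 2, 3]
  Insert 8 (step 4): P = [4, 5, 7, 8];  Q = [1, 2, 3, 4]
  Insert 6 (step 5): P = [4, 5, 6, 8] / [7];  Q = [1, 2, 3, 4] / [5]
  Insert 2 (step 6): P = [2, 5, 6, 8] / [4] / [7];  Q = [1, 2, 3, 4] / [5] / [6]
  Insert 1 (step 7): P = [1, 5, 6, 8] / [2] / [4] / [7];  Q = [1, 2, 3, 4] / [5] / [6] / [7]
  Insert 3 (step 8): P = [1, 3, 6, 8] / [2, 5] / [4] / [7];  Q = [1, 2, 3, 4] / [5, 8] / [6] / [7]
Final shape: (4, 2, 1, 1).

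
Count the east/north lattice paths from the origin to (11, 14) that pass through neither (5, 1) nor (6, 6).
Number of paths = 3151752

Inclusion–exclusion. Total paths: C(25, 11) = 4457400. Through P₁: C(6, 5)·C(19, 6) = 162792. Through P₂: C(12, 6)·C(13, 5) = 1189188. Since P₁ is strictly southwest of P₂, a monotone path through both must visit P₁ then P₂; paths through both = C(6, 5)·C(6, 1)·C(13, 5) = 46332. Avoid both = 4457400 − 162792 − 1189188 + 46332 = 3151752.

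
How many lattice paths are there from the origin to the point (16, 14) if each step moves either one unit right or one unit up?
Number of paths = 145422675

A monotone lattice path from (0, 0) to (16, 14) consists of 16 east steps and 14 north steps in some order, so it is determined by which 16 of the 30 steps are east. The count is C(30, 16) = 145422675.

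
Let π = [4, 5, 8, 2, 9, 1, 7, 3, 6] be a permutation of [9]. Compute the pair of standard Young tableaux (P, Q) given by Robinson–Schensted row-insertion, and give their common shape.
P = [1, 3, 6, 9] / [2, 5, 7] / [4, 8];  Q = [1, 2, 3, 5] / [4, 7, 9] / [6, 8];  common shape = (4, 3, 2)

Row-insert the values π_1, π_2, … into P one at a time, bumping the leftmost entry strictly greater than the inserted value down to the next row. The recording tableau Q records, in position (i, j), the step at which that cell was added to P.
  Insert 4 (step 1): P = [4];  Q = [1]
  Insert 5 (step 2): P = [4, 5];  Q = [1, 2]
  Insert 8 (step 3): P = [4, 5, 8];  Q = [1, 2, 3]
  Insert 2 (step 4): P = [2, 5, 8] / [4];  Q = [1, 2, 3] / [4]
  Insert 9 (step 5): P = [2, 5, 8, 9] / [4];  Q = [1, 2, 3, 5] / [4]
  Insert 1 (step 6): P = [1, 5, 8, 9] / [2] / [4];  Q = [1, 2, 3, 5] / [4] / [6]
  Insert 7 (step 7): P = [1, 5, 7, 9] / [2, 8] / [4];  Q = [1, 2, 3, 5] / [4, 7] / [6]
  Insert 3 (step 8): P = [1, 3, 7, 9] / [2, 5] / [4, 8];  Q = [1, 2, 3, 5] / [4, 7] / [6, 8]
  Insert 6 (step 9): P = [1, 3, 6, 9] / [2, 5, 7] / [4, 8];  Q = [1, 2, 3, 5] / [4, 7, 9] / [6, 8]
Final shape: (4, 3, 2).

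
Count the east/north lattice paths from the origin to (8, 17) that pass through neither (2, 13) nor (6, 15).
Number of paths = 743391

Inclusion–exclusion. Total paths: C(25, 8) = 1081575. Through P₁: C(15, 2)·C(10, 6) = 22050. Through P₂: C(21, 6)·C(4, 2) = 325584. Since P₁ is strictly southwest of P₂, a monotone path through both must visit P₁ then P₂; paths through both = C(15, 2)·C(6, 4)·C(4, 2) = 9450. Avoid both = 1081575 − 22050 − 325584 + 9450 = 743391.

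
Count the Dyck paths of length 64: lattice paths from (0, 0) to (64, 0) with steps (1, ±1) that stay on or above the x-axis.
C_32 = 55534064877048198

These Dyck paths are counted by the Catalan number C_n = (1/(n + 1)) · C(2n, n). For n = 32: C_32 = (1/33) · C(64, 32) = 1832624140942590534/33 = 55534064877048198.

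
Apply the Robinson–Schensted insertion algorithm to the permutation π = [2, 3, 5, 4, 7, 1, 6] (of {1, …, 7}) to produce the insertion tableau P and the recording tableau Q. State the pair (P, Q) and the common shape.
P = [1, 3, 4, 6] / [2, 7] / [5];  Q = [1, 2, 3, 5] / [4, 7] / [6];  common shape = (4, 2, 1)

Row-insert the values π_1, π_2, … into P one at a time, bumping the leftmost entry strictly greater than the inserted value down to the next row. The recording tableau Q records, in position (i, j), the step at which that cell was added to P.
  Insert 2 (step 1): P = [2];  Q = [1]
  Insert 3 (step 2): P = [2, 3];  Q = [1, 2]
  Insert 5 (step 3): P = [2, 3, 5];  Q = [1, 2, 3]
  Insert 4 (step 4): P = [2, 3, 4] / [5];  Q = [1, 2, 3] / [4]
  Insert 7 (step 5): P = [2, 3, 4, 7] / [5];  Q = [1, 2, 3, 5] / [4]
  Insert 1 (step 6): P = [1, 3, 4, 7] / [2] / [5];  Q = [1, 2, 3, 5] / [4] / [6]
  Insert 6 (step 7): P = [1, 3, 4, 6] / [2, 7] / [5];  Q = [1, 2, 3, 5] / [4, 7] / [6]
Final shape: (4, 2, 1).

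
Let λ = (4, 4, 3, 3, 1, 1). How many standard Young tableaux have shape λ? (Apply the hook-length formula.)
# SYT of shape (4, 4, 3, 3, 1, 1) = 336336

Hook-length formula: f^λ = n! / Π hook(c), product over all cells c of the Young diagram. For λ = (4, 4, 3, 3, 1, 1), n = 16 boxes. Hook lengths by row (left-to-right, top-to-bottom): [9, 6, 5, 2]; [8, 5, 4, 1]; [6, 3, 2]; [5, 2, 1]; [2]; [1]. Product of hooks = 62208000. So f^λ = 16! / 62208000 = 20922789888000 / 62208000 = 336336.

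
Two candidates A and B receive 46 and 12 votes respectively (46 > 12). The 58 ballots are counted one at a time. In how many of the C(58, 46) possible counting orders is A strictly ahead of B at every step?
Strict-lead orderings = 522776255820

Total orderings of the 58 votes with 46 for A: C(58, 46) = 891794789340. By the Bertrand ballot formula (Cycle Lemma / reflection principle), the number of orderings in which A is strictly ahead of B throughout is (p − q)/(p + q) · C(p + q, p) = (46 − 12)/(46 + 12) · 891794789340 = 522776255820.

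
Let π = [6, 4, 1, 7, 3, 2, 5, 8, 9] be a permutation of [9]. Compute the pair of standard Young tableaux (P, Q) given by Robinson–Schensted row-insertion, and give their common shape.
P = [1, 2, 5, 8, 9] / [3, 7] / [4] / [6];  Q = [1, 4, 7, 8, 9] / [2, 5] / [3] / [6];  common shape = (5, 2, 1, 1)

Row-insert the values π_1, π_2, … into P one at a time, bumping the leftmost entry strictly greater than the inserted value down to the next row. The recording tableau Q records, in position (i, j), the step at which that cell was added to P.
  Insert 6 (step 1): P = [6];  Q = [1]
  Insert 4 (step 2): P = [4] / [6];  Q = [1] / [2]
  Insert 1 (step 3): P = [1] / [4] / [6];  Q = [1] / [2] / [3]
  Insert 7 (step 4): P = [1, 7] / [4] / [6];  Q = [1, 4] / [2] / [3]
  Insert 3 (step 5): P = [1, 3] / [4, 7] / [6];  Q = [1, 4] / [2, 5] / [3]
  Insert 2 (step 6): P = [1, 2] / [3, 7] / [4] / [6];  Q = [1, 4] / [2, 5] / [3] / [6]
  Insert 5 (step 7): P = [1, 2, 5] / [3, 7] / [4] / [6];  Q = [1, 4, 7] / [2, 5] / [3] / [6]
  Insert 8 (step 8): P = [1, 2, 5, 8] / [3, 7] / [4] / [6];  Q = [1, 4, 7, 8] / [2, 5] / [3] / [6]
  Insert 9 (step 9): P = [1, 2, 5, 8, 9] / [3, 7] / [4] / [6];  Q = [1, 4, 7, 8, 9] / [2, 5] / [3] / [6]
Final shape: (5, 2, 1, 1).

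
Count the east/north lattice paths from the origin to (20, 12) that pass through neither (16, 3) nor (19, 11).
Number of paths = 116165175

Inclusion–exclusion. Total paths: C(32, 20) = 225792840. Through P₁: C(19, 16)·C(13, 4) = 692835. Through P₂: C(30, 19)·C(2, 1) = 109254600. Since P₁ is strictly southwest of P₂, a monotone path through both must visit P₁ then P₂; paths through both = C(19, 16)·C(11, 3)·C(2, 1) = 319770. Avoid both = 225792840 − 692835 − 109254600 + 319770 = 116165175.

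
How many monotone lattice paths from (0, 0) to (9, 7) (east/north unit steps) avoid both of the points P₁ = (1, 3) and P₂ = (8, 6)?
Number of paths = 4414

Inclusion–exclusion. Total paths: C(16, 9) = 11440. Through P₁: C(4, 1)·C(12, 8) = 1980. Through P₂: C(14, 8)·C(2, 1) = 6006. Since P₁ is strictly southwest of P₂, a monotone path through both must visit P₁ then P₂; paths through both = C(4, 1)·C(10, 7)·C(2, 1) = 960. Avoid both = 11440 − 1980 − 6006 + 960 = 4414.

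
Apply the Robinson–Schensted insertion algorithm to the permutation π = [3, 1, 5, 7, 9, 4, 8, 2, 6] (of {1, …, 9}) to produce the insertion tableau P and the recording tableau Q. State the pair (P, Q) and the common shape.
P = [1, 2, 6, 8] / [3, 4, 7] / [5, 9];  Q = [1, 3, 4, 5] / [2, 6, 7] / [8, 9];  common shape = (4, 3, 2)

Row-insert the values π_1, π_2, … into P one at a time, bumping the leftmost entry strictly greater than the inserted value down to the next row. The recording tableau Q records, in position (i, j), the step at which that cell was added to P.
  Insert 3 (step 1): P = [3];  Q = [1]
  Insert 1 (step 2): P = [1] / [3];  Q = [1] / [2]
  Insert 5 (step 3): P = [1, 5] / [3];  Q = [1, 3] / [2]
  Insert 7 (step 4): P = [1, 5, 7] / [3];  Q = [1, 3, 4] / [2]
  Insert 9 (step 5): P = [1, 5, 7, 9] / [3];  Q = [1, 3, 4, 5] / [2]
  Insert 4 (step 6): P = [1, 4, 7, 9] / [3, 5];  Q = [1, 3, 4, 5] / [2, 6]
  Insert 8 (step 7): P = [1, 4, 7, 8] / [3, 5, 9];  Q = [1, 3, 4, 5] / [2, 6, 7]
  Insert 2 (step 8): P = [1, 2, 7, 8] / [3, 4, 9] / [5];  Q = [1, 3, 4, 5] / [2, 6, 7] / [8]
  Insert 6 (step 9): P = [1, 2, 6, 8] / [3, 4, 7] / [5, 9];  Q = [1, 3, 4, 5] / [2, 6, 7] / [8, 9]
Final shape: (4, 3, 2).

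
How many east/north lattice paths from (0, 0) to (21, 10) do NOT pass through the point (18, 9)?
Number of paths = 25604865

Total paths from (0, 0) to (21, 10): C(31, 21) = 44352165. Paths through (18, 9): (paths (0, 0) → (18, 9)) × (paths (18, 9) → (21, 10)) = C(27, 18) · C(4, 3) = 4686825 · 4 = 18747300. Avoidance count = 44352165 − 18747300 = 25604865.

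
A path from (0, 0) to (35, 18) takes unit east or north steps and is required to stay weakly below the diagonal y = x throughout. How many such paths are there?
Number of paths = 32308782859535

By the reflection principle (André's argument), the number of monotone paths to (35, 18) with n ≤ m that never go above y = x is C(53, 35) − C(53, 36) = 64617565719070 − 32308782859535 = 32308782859535.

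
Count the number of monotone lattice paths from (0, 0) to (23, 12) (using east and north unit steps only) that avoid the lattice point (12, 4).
Number of paths = 696892560

Total paths from (0, 0) to (23, 12): C(35, 23) = 834451800. Paths through (12, 4): (paths (0, 0) → (12, 4)) × (paths (12, 4) → (23, 12)) = C(16, 12) · C(19, 11) = 1820 · 75582 = 137559240. Avoidance count = 834451800 − 137559240 = 696892560.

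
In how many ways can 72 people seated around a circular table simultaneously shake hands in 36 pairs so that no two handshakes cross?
C_36 = 11959798385860453492

These noncrossing handshakes are counted by the Catalan number C_n = (1/(n + 1)) · C(2n, n). For n = 36: C_36 = (1/37) · C(72, 36) = 442512540276836779204/37 = 11959798385860453492.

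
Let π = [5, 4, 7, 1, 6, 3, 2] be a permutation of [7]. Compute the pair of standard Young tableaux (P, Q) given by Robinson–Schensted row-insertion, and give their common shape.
P = [1, 2] / [3, 6] / [4, 7] / [5];  Q = [1, 3] / [2, 5] / [4, 6] / [7];  common shape = (2, 2, 2, 1)

Row-insert the values π_1, π_2, … into P one at a time, bumping the leftmost entry strictly greater than the inserted value down to the next row. The recording tableau Q records, in position (i, j), the step at which that cell was added to P.
  Insert 5 (step 1): P = [5];  Q = [1]
  Insert 4 (step 2): P = [4] / [5];  Q = [1] / [2]
  Insert 7 (step 3): P = [4, 7] / [5];  Q = [1, 3] / [2]
  Insert 1 (step 4): P = [1, 7] / [4] / [5];  Q = [1, 3] / [2] / [4]
  Insert 6 (step 5): P = [1, 6] / [4, 7] / [5];  Q = [1, 3] / [2, 5] / [4]
  Insert 3 (step 6): P = [1, 3] / [4, 6] / [5, 7];  Q = [1, 3] / [2, 5] / [4, 6]
  Insert 2 (step 7): P = [1, 2] / [3, 6] / [4, 7] / [5];  Q = [1, 3] / [2, 5] / [4, 6] / [7]
Final shape: (2, 2, 2, 1).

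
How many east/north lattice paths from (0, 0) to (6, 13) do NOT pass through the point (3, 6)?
Number of paths = 17052

Total paths from (0, 0) to (6, 13): C(19, 6) = 27132. Paths through (3, 6): (paths (0, 0) → (3, 6)) × (paths (3, 6) → (6, 13)) = C(9, 3) · C(10, 3) = 84 · 120 = 10080. Avoidance count = 27132 − 10080 = 17052.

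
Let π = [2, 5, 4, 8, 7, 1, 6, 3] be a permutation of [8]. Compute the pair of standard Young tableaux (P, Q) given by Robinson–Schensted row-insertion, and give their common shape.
P = [1, 3, 6] / [2, 4] / [5, 7] / [8];  Q = [1, 2, 4] / [3, 5] / [6, 7] / [8];  common shape = (3, 2, 2, 1)

Row-insert the values π_1, π_2, … into P one at a time, bumping the leftmost entry strictly greater than the inserted value down to the next row. The recording tableau Q records, in position (i, j), the step at which that cell was added to P.
  Insert 2 (step 1): P = [2];  Q = [1]
  Insert 5 (step 2): P = [2, 5];  Q = [1, 2]
  Insert 4 (step 3): P = [2, 4] / [5];  Q = [1, 2] / [3]
  Insert 8 (step 4): P = [2, 4, 8] / [5];  Q = [1, 2, 4] / [3]
  Insert 7 (step 5): P = [2, 4, 7] / [5, 8];  Q = [1, 2, 4] / [3, 5]
  Insert 1 (step 6): P = [1, 4, 7] / [2, 8] / [5];  Q = [1, 2, 4] / [3, 5] / [6]
  Insert 6 (step 7): P = [1, 4, 6] / [2, 7] / [5, 8];  Q = [1, 2, 4] / [3, 5] / [6, 7]
  Insert 3 (step 8): P = [1, 3, 6] / [2, 4] / [5, 7] / [8];  Q = [1, 2, 4] / [3, 5] / [6, 7] / [8]
Final shape: (3, 2, 2, 1).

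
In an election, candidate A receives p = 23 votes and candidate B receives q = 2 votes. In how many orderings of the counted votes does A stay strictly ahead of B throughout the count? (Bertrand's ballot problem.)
Strict-lead orderings = 252

Total orderings of the 25 votes with 23 for A: C(25, 23) = 300. By the Bertrand ballot formula (Cycle Lemma / reflection principle), the number of orderings in which A is strictly ahead of B throughout is (p − q)/(p + q) · C(p + q, p) = (23 − 2)/(23 + 2) · 300 = 252.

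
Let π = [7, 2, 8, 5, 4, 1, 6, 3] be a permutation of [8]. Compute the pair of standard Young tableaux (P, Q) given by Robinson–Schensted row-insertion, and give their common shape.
P = [1, 3, 6] / [2, 4] / [5, 8] / [7];  Q = [1, 3, 7] / [2, 4] / [5, 8] / [6];  common shape = (3, 2, 2, 1)

Row-insert the values π_1, π_2, … into P one at a time, bumping the leftmost entry strictly greater than the inserted value down to the next row. The recording tableau Q records, in position (i, j), the step at which that cell was added to P.
  Insert 7 (step 1): P = [7];  Q = [1]
  Insert 2 (step 2): P = [2] / [7];  Q = [1] / [2]
  Insert 8 (step 3): P = [2, 8] / [7];  Q = [1, 3] / [2]
  Insert 5 (step 4): P = [2, 5] / [7, 8];  Q = [1, 3] / [2, 4]
  Insert 4 (step 5): P = [2, 4] / [5, 8] / [7];  Q = [1, 3] / [2, 4] / [5]
  Insert 1 (step 6): P = [1, 4] / [2, 8] / [5] / [7];  Q = [1, 3] / [2, 4] / [5] / [6]
  Insert 6 (step 7): P = [1, 4, 6] / [2, 8] / [5] / [7];  Q = [1, 3, 7] / [2, 4] / [5] / [6]
  Insert 3 (step 8): P = [1, 3, 6] / [2, 4] / [5, 8] / [7];  Q = [1, 3, 7] / [2, 4] / [5, 8] / [6]
Final shape: (3, 2, 2, 1).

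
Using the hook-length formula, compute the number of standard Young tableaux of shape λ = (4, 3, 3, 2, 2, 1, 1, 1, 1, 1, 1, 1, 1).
# SYT of shape (4, 3, 3, 2, 2, 1, 1, 1, 1, 1, 1, 1, 1) = 38852055

Hook-length formula: f^λ = n! / Π hook(c), product over all cells c of the Young diagram. For λ = (4, 3, 3, 2, 2, 1, 1, 1, 1, 1, 1, 1, 1), n = 22 boxes. Hook lengths by row (left-to-right, top-to-bottom): [16, 7, 4, 1]; [14, 5, 2]; [13, 4, 1]; [11, 2]; [10, 1]; [8]; [7]; [6]; [5]; [4]; [3]; [2]; [1]. Product of hooks = 28930277376000. So f^λ = 22! / 28930277376000 = 1124000727777607680000 / 28930277376000 = 38852055.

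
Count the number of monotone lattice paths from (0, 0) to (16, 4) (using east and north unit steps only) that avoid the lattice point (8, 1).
Number of paths = 3360

Total paths from (0, 0) to (16, 4): C(20, 16) = 4845. Paths through (8, 1): (paths (0, 0) → (8, 1)) × (paths (8, 1) → (16, 4)) = C(9, 8) · C(11, 8) = 9 · 165 = 1485. Avoidance count = 4845 − 1485 = 3360.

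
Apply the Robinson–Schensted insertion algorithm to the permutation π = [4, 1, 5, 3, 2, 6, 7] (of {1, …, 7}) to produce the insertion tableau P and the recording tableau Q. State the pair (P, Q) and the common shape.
P = [1, 2, 6, 7] / [3, 5] / [4];  Q = [1, 3, 6, 7] / [2, 4] / [5];  common shape = (4, 2, 1)

Row-insert the values π_1, π_2, … into P one at a time, bumping the leftmost entry strictly greater than the inserted value down to the next row. The recording tableau Q records, in position (i, j), the step at which that cell was added to P.
  Insert 4 (step 1): P = [4];  Q = [1]
  Insert 1 (step 2): P = [1] / [4];  Q = [1] / [2]
  Insert 5 (step 3): P = [1, 5] / [4];  Q = [1, 3] / [2]
  Insert 3 (step 4): P = [1, 3] / [4, 5];  Q = [1, 3] / [2, 4]
  Insert 2 (step 5): P = [1, 2] / [3, 5] / [4];  Q = [1, 3] / [2, 4] / [5]
  Insert 6 (step 6): P = [1, 2, 6] / [3, 5] / [4];  Q = [1, 3, 6] / [2, 4] / [5]
  Insert 7 (step 7): P = [1, 2, 6, 7] / [3, 5] / [4];  Q = [1, 3, 6, 7] / [2, 4] / [5]
Final shape: (4, 2, 1).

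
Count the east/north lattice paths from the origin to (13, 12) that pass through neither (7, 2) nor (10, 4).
Number of paths = 4806247

Inclusion–exclusion. Total paths: C(25, 13) = 5200300. Through P₁: C(9, 7)·C(16, 6) = 288288. Through P₂: C(14, 10)·C(11, 3) = 165165. Since P₁ is strictly southwest of P₂, a monotone path through both must visit P₁ then P₂; paths through both = C(9, 7)·C(5, 3)·C(11, 3) = 59400. Avoid both = 5200300 − 288288 − 165165 + 59400 = 4806247.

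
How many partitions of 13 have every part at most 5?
p(13, parts ≤ 5) = 57

Partitions of 13 with all parts ≤ 5: 5+5+3, 5+5+2+1, 5+5+1+1+1, 5+4+4, 5+4+3+1, 5+4+2+2, 5+4+2+1+1, 5+4+1+1+1+1, 5+3+3+2, 5+3+3+1+1, 5+3+2+2+1, 5+3+2+1+1+1, 5+3+1+1+1+1+1, 5+2+2+2+2, 5+2+2+2+1+1, 5+2+2+1+1+1+1, 5+2+1+1+1+1+1+1, 5+1+1+1+1+1+1+1+1, 4+4+4+1, 4+4+3+2, 4+4+3+1+1, 4+4+2+2+1, 4+4+2+1+1+1, 4+4+1+1+1+1+1, 4+3+3+3, 4+3+3+2+1, 4+3+3+1+1+1, 4+3+2+2+2, 4+3+2+2+1+1, 4+3+2+1+1+1+1, … (57 total). Count = 57.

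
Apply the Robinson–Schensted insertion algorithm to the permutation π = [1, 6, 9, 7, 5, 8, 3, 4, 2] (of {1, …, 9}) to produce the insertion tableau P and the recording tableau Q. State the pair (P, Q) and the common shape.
P = [1, 2, 4, 8] / [3, 7] / [5] / [6] / [9];  Q = [1, 2, 3, 6] / [4, 8] / [5] / [7] / [9];  common shape = (4, 2, 1, 1, 1)

Row-insert the values π_1, π_2, … into P one at a time, bumping the leftmost entry strictly greater than the inserted value down to the next row. The recording tableau Q records, in position (i, j), the step at which that cell was added to P.
  Insert 1 (step 1): P = [1];  Q = [1]
  Insert 6 (step 2): P = [1, 6];  Q = [1, 2]
  Insert 9 (step 3): P = [1, 6, 9];  Q = [1, 2, 3]
  Insert 7 (step 4): P = [1, 6, 7] / [9];  Q = [1, 2, 3] / [4]
  Insert 5 (step 5): P = [1, 5, 7] / [6] / [9];  Q = [1, 2, 3] / [4] / [5]
  Insert 8 (step 6): P = [1, 5, 7, 8] / [6] / [9];  Q = [1, 2, 3, 6] / [4] / [5]
  Insert 3 (step 7): P = [1, 3, 7, 8] / [5] / [6] / [9];  Q = [1, 2, 3, 6] / [4] / [5] / [7]
  Insert 4 (step 8): P = [1, 3, 4, 8] / [5, 7] / [6] / [9];  Q = [1, 2, 3, 6] / [4, 8] / [5] / [7]
  Insert 2 (step 9): P = [1, 2, 4, 8] / [3, 7] / [5] / [6] / [9];  Q = [1, 2, 3, 6] / [4, 8] / [5] / [7] / [9]
Final shape: (4, 2, 1, 1, 1).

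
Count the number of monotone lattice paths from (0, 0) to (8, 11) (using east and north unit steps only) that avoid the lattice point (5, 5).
Number of paths = 54414

Total paths from (0, 0) to (8, 11): C(19, 8) = 75582. Paths through (5, 5): (paths (0, 0) → (5, 5)) × (paths (5, 5) → (8, 11)) = C(10, 5) · C(9, 3) = 252 · 84 = 21168. Avoidance count = 75582 − 21168 = 54414.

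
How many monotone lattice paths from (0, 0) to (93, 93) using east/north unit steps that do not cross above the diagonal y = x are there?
C_93 = 60960876535340415751462563580829648891969728907438000

These NE paths below the diagonal are counted by the Catalan number C_n = (1/(n + 1)) · C(2n, n). For n = 93: C_93 = (1/94) · C(186, 93) = 5730322394321999080637480976597986995845154517299172000/94 = 60960876535340415751462563580829648891969728907438000.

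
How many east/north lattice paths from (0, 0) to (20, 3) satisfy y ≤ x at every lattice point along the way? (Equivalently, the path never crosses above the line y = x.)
Number of paths = 1518

By the reflection principle (André's argument), the number of monotone paths to (20, 3) with n ≤ m that never go above y = x is C(23, 20) − C(23, 21) = 1771 − 253 = 1518.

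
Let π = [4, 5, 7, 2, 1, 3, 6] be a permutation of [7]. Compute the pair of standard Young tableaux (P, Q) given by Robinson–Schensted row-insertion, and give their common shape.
P = [1, 3, 6] / [2, 5, 7] / [4];  Q = [1, 2, 3] / [4, 6, 7] / [5];  common shape = (3, 3, 1)

Row-insert the values π_1, π_2, … into P one at a time, bumping the leftmost entry strictly greater than the inserted value down to the next row. The recording tableau Q records, in position (i, j), the step at which that cell was added to P.
  Insert 4 (step 1): P = [4];  Q = [1]
  Insert 5 (step 2): P = [4, 5];  Q = [1, 2]
  Insert 7 (step 3): P = [4, 5, 7];  Q = [1, 2, 3]
  Insert 2 (step 4): P = [2, 5, 7] / [4];  Q = [1, 2, 3] / [4]
  Insert 1 (step 5): P = [1, 5, 7] / [2] / [4];  Q = [1, 2, 3] / [4] / [5]
  Insert 3 (step 6): P = [1, 3, 7] / [2, 5] / [4];  Q = [1, 2, 3] / [4, 6] / [5]
  Insert 6 (step 7): P = [1, 3, 6] / [2, 5, 7] / [4];  Q = [1, 2, 3] / [4, 6, 7] / [5]
Final shape: (3, 3, 1).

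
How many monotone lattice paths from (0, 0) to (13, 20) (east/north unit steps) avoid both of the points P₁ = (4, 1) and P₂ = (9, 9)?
Number of paths = 481049415

Inclusion–exclusion. Total paths: C(33, 13) = 573166440. Through P₁: C(5, 4)·C(28, 9) = 34534500. Through P₂: C(18, 9)·C(15, 4) = 66366300. Since P₁ is strictly southwest of P₂, a monotone path through both must visit P₁ then P₂; paths through both = C(5, 4)·C(13, 5)·C(15, 4) = 8783775. Avoid both = 573166440 − 34534500 − 66366300 + 8783775 = 481049415.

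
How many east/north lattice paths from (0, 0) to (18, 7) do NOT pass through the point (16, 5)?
Number of paths = 358606

Total paths from (0, 0) to (18, 7): C(25, 18) = 480700. Paths through (16, 5): (paths (0, 0) → (16, 5)) × (paths (16, 5) → (18, 7)) = C(21, 16) · C(4, 2) = 20349 · 6 = 122094. Avoidance count = 480700 − 122094 = 358606.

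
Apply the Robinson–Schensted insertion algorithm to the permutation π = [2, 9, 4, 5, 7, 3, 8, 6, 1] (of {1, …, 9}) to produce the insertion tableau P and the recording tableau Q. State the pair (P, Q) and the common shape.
P = [1, 3, 5, 6, 8] / [2, 7] / [4] / [9];  Q = [1, 2, 4, 5, 7] / [3, 8] / [6] / [9];  common shape = (5, 2, 1, 1)

Row-insert the values π_1, π_2, … into P one at a time, bumping the leftmost entry strictly greater than the inserted value down to the next row. The recording tableau Q records, in position (i, j), the step at which that cell was added to P.
  Insert 2 (step 1): P = [2];  Q = [1]
  Insert 9 (step 2): P = [2, 9];  Q = [1, 2]
  Insert 4 (step 3): P = [2, 4] / [9];  Q = [1, 2] / [3]
  Insert 5 (step 4): P = [2, 4, 5] / [9];  Q = [1, 2, 4] / [3]
  Insert 7 (step 5): P = [2, 4, 5, 7] / [9];  Q = [1, 2, 4, 5] / [3]
  Insert 3 (step 6): P = [2, 3, 5, 7] / [4] / [9];  Q = [1, 2, 4, 5] / [3] / [6]
  Insert 8 (step 7): P = [2, 3, 5, 7, 8] / [4] / [9];  Q = [1, 2, 4, 5, 7] / [3] / [6]
  Insert 6 (step 8): P = [2, 3, 5, 6, 8] / [4, 7] / [9];  Q = [1, 2, 4, 5, 7] / [3, 8] / [6]
  Insert 1 (step 9): P = [1, 3, 5, 6, 8] / [2, 7] / [4] / [9];  Q = [1, 2, 4, 5, 7] / [3, 8] / [6] / [9]
Final shape: (5, 2, 1, 1).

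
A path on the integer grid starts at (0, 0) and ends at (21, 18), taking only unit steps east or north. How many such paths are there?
Number of paths = 62359143990

A monotone lattice path from (0, 0) to (21, 18) consists of 21 east steps and 18 north steps in some order, so it is determined by which 21 of the 39 steps are east. The count is C(39, 21) = 62359143990.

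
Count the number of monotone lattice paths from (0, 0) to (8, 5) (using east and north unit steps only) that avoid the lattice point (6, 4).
Number of paths = 657

Total paths from (0, 0) to (8, 5): C(13, 8) = 1287. Paths through (6, 4): (paths (0, 0) → (6, 4)) × (paths (6, 4) → (8, 5)) = C(10, 6) · C(3, 2) = 210 · 3 = 630. Avoidance count = 1287 − 630 = 657.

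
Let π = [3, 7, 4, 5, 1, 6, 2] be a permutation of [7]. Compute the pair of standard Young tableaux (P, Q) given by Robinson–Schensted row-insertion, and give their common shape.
P = [1, 2, 5, 6] / [3, 4] / [7];  Q = [1, 2, 4, 6] / [3, 7] / [5];  common shape = (4, 2, 1)

Row-insert the values π_1, π_2, … into P one at a time, bumping the leftmost entry strictly greater than the inserted value down to the next row. The recording tableau Q records, in position (i, j), the step at which that cell was added to P.
  Insert 3 (step 1): P = [3];  Q = [1]
  Insert 7 (step 2): P = [3, 7];  Q = [1, 2]
  Insert 4 (step 3): P = [3, 4] / [7];  Q = [1, 2] / [3]
  Insert 5 (step 4): P = [3, 4, 5] / [7];  Q = [1, 2, 4] / [3]
  Insert 1 (step 5): P = [1, 4, 5] / [3] / [7];  Q = [1, 2, 4] / [3] / [5]
  Insert 6 (step 6): P = [1, 4, 5, 6] / [3] / [7];  Q = [1, 2, 4, 6] / [3] / [5]
  Insert 2 (step 7): P = [1, 2, 5, 6] / [3, 4] / [7];  Q = [1, 2, 4, 6] / [3, 7] / [5]
Final shape: (4, 2, 1).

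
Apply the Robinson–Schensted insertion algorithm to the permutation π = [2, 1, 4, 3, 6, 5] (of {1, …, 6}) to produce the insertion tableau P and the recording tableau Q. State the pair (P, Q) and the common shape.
P = [1, 3, 5] / [2, 4, 6];  Q = [1, 3, 5] / [2, 4, 6];  common shape = (3, 3)

Row-insert the values π_1, π_2, … into P one at a time, bumping the leftmost entry strictly greater than the inserted value down to the next row. The recording tableau Q records, in position (i, j), the step at which that cell was added to P.
  Insert 2 (step 1): P = [2];  Q = [1]
  Insert 1 (step 2): P = [1] / [2];  Q = [1] / [2]
  Insert 4 (step 3): P = [1, 4] / [2];  Q = [1, 3] / [2]
  Insert 3 (step 4): P = [1, 3] / [2, 4];  Q = [1, 3] / [2, 4]
  Insert 6 (step 5): P = [1, 3, 6] / [2, 4];  Q = [1, 3, 5] / [2, 4]
  Insert 5 (step 6): P = [1, 3, 5] / [2, 4, 6];  Q = [1, 3, 5] / [2, 4, 6]
Final shape: (3, 3).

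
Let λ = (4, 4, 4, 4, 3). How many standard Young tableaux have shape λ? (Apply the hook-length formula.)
# SYT of shape (4, 4, 4, 4, 3) = 1662804

Hook-length formula: f^λ = n! / Π hook(c), product over all cells c of the Young diagram. For λ = (4, 4, 4, 4, 3), n = 19 boxes. Hook lengths by row (left-to-right, top-to-bottom): [8, 7, 6, 4]; [7, 6, 5, 3]; [6, 5, 4, 2]; [5, 4, 3, 1]; [3, 2, 1]. Product of hooks = 73156608000. So f^λ = 19! / 73156608000 = 121645100408832000 / 73156608000 = 1662804.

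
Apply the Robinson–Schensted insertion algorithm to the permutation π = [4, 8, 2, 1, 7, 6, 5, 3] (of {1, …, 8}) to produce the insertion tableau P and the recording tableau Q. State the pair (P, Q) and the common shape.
P = [1, 3] / [2, 5] / [4, 6] / [7] / [8];  Q = [1, 2] / [3, 5] / [4, 6] / [7] / [8];  common shape = (2, 2, 2, 1, 1)

Row-insert the values π_1, π_2, … into P one at a time, bumping the leftmost entry strictly greater than the inserted value down to the next row. The recording tableau Q records, in position (i, j), the step at which that cell was added to P.
  Insert 4 (step 1): P = [4];  Q = [1]
  Insert 8 (step 2): P = [4, 8];  Q = [1, 2]
  Insert 2 (step 3): P = [2, 8] / [4];  Q = [1, 2] / [3]
  Insert 1 (step 4): P = [1, 8] / [2] / [4];  Q = [1, 2] / [3] / [4]
  Insert 7 (step 5): P = [1, 7] / [2, 8] / [4];  Q = [1, 2] / [3, 5] / [4]
  Insert 6 (step 6): P = [1, 6] / [2, 7] / [4, 8];  Q = [1, 2] / [3, 5] / [4, 6]
  Insert 5 (step 7): P = [1, 5] / [2, 6] / [4, 7] / [8];  Q = [1, 2] / [3, 5] / [4, 6] / [7]
  Insert 3 (step 8): P = [1, 3] / [2, 5] / [4, 6] / [7] / [8];  Q = [1, 2] / [3, 5] / [4, 6] / [7] / [8]
Final shape: (2, 2, 2, 1, 1).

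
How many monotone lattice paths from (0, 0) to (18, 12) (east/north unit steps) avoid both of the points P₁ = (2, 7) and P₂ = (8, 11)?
Number of paths = 85012419

Inclusion–exclusion. Total paths: C(30, 18) = 86493225. Through P₁: C(9, 2)·C(21, 16) = 732564. Through P₂: C(19, 8)·C(11, 10) = 831402. Since P₁ is strictly southwest of P₂, a monotone path through both must visit P₁ then P₂; paths through both = C(9, 2)·C(10, 6)·C(11, 10) = 83160. Avoid both = 86493225 − 732564 − 831402 + 83160 = 85012419.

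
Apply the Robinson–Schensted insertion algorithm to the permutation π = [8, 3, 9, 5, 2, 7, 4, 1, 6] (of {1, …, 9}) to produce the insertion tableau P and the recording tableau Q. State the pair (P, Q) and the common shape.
P = [1, 4, 6] / [2, 5, 7] / [3, 9] / [8];  Q = [1, 3, 6] / [2, 4, 9] / [5, 7] / [8];  common shape = (3, 3, 2, 1)

Row-insert the values π_1, π_2, … into P one at a time, bumping the leftmost entry strictly greater than the inserted value down to the next row. The recording tableau Q records, in position (i, j), the step at which that cell was added to P.
  Insert 8 (step 1): P = [8];  Q = [1]
  Insert 3 (step 2): P = [3] / [8];  Q = [1] / [2]
  Insert 9 (step 3): P = [3, 9] / [8];  Q = [1, 3] / [2]
  Insert 5 (step 4): P = [3, 5] / [8, 9];  Q = [1, 3] / [2, 4]
  Insert 2 (step 5): P = [2, 5] / [3, 9] / [8];  Q = [1, 3] / [2, 4] / [5]
  Insert 7 (step 6): P = [2, 5, 7] / [3, 9] / [8];  Q = [1, 3, 6] / [2, 4] / [5]
  Insert 4 (step 7): P = [2, 4, 7] / [3, 5] / [8, 9];  Q = [1, 3, 6] / [2, 4] / [5, 7]
  Insert 1 (step 8): P = [1, 4, 7] / [2, 5] / [3, 9] / [8];  Q = [1, 3, 6] / [2, 4] / [5, 7] / [8]
  Insert 6 (step 9): P = [1, 4, 6] / [2, 5, 7] / [3, 9] / [8];  Q = [1, 3, 6] / [2, 4, 9] / [5, 7] / [8]
Final shape: (3, 3, 2, 1).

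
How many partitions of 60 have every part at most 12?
p(60, parts ≤ 12) = 340293

Use the recurrence p(n, m) = p(n, m−1) + p(n−m, m): either the largest part is < m (count p(n, m−1)) or the largest part is exactly m (remove one copy of m, count p(n−m, m)). With p(0, ·) = 1 this gives p(60, parts ≤ 12) = 340293. (By conjugating Young diagrams, this also counts partitions of 60 into at most 12 parts.)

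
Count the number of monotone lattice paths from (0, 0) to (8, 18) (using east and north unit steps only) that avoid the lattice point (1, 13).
Number of paths = 1551187

Total paths from (0, 0) to (8, 18): C(26, 8) = 1562275. Paths through (1, 13): (paths (0, 0) → (1, 13)) × (paths (1, 13) → (8, 18)) = C(14, 1) · C(12, 7) = 14 · 792 = 11088. Avoidance count = 1562275 − 11088 = 1551187.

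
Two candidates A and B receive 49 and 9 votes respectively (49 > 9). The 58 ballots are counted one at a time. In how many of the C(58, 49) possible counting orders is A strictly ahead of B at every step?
Strict-lead orderings = 7344051000

Total orderings of the 58 votes with 49 for A: C(58, 49) = 10648873950. By the Bertrand ballot formula (Cycle Lemma / reflection principle), the number of orderings in which A is strictly ahead of B throughout is (p − q)/(p + q) · C(p + q, p) = (49 − 9)/(49 + 9) · 10648873950 = 7344051000.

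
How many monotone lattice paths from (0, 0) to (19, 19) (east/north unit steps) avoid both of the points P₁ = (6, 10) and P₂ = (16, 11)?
Number of paths = 29225206285

Inclusion–exclusion. Total paths: C(38, 19) = 35345263800. Through P₁: C(16, 6)·C(22, 13) = 3983339360. Through P₂: C(27, 16)·C(11, 3) = 2151252675. Since P₁ is strictly southwest of P₂, a monotone path through both must visit P₁ then P₂; paths through both = C(16, 6)·C(11, 10)·C(11, 3) = 14534520. Avoid both = 35345263800 − 3983339360 − 2151252675 + 14534520 = 29225206285.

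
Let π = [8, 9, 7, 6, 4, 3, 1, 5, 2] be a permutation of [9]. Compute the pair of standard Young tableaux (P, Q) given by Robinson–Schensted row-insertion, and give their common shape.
P = [1, 2] / [3, 5] / [4, 9] / [6] / [7] / [8];  Q = [1, 2] / [3, 8] / [4, 9] / [5] / [6] / [7];  common shape = (2, 2, 2, 1, 1, 1)

Row-insert the values π_1, π_2, … into P one at a time, bumping the leftmost entry strictly greater than the inserted value down to the next row. The recording tableau Q records, in position (i, j), the step at which that cell was added to P.
  Insert 8 (step 1): P = [8];  Q = [1]
  Insert 9 (step 2): P = [8, 9];  Q = [1, 2]
  Insert 7 (step 3): P = [7, 9] / [8];  Q = [1, 2] / [3]
  Insert 6 (step 4): P = [6, 9] / [7] / [8];  Q = [1, 2] / [3] / [4]
  Insert 4 (step 5): P = [4, 9] / [6] / [7] / [8];  Q = [1, 2] / [3] / [4] / [5]
  Insert 3 (step 6): P = [3, 9] / [4] / [6] / [7] / [8];  Q = [1, 2] / [3] / [4] / [5] / [6]
  Insert 1 (step 7): P = [1, 9] / [3] / [4] / [6] / [7] / [8];  Q = [1, 2] / [3] / [4] / [5] / [6] / [7]
  Insert 5 (step 8): P = [1, 5] / [3, 9] / [4] / [6] / [7] / [8];  Q = [1, 2] / [3, 8] / [4] / [5] / [6] / [7]
  Insert 2 (step 9): P = [1, 2] / [3, 5] / [4, 9] / [6] / [7] / [8];  Q = [1, 2] / [3, 8] / [4, 9] / [5] / [6] / [7]
Final shape: (2, 2, 2, 1, 1, 1).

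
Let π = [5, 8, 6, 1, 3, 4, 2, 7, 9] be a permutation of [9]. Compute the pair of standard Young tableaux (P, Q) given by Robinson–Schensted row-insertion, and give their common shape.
P = [1, 2, 4, 7, 9] / [3, 6] / [5] / [8];  Q = [1, 2, 6, 8, 9] / [3, 5] / [4] / [7];  common shape = (5, 2, 1, 1)

Row-insert the values π_1, π_2, … into P one at a time, bumping the leftmost entry strictly greater than the inserted value down to the next row. The recording tableau Q records, in position (i, j), the step at which that cell was added to P.
  Insert 5 (step 1): P = [5];  Q = [1]
  Insert 8 (step 2): P = [5, 8];  Q = [1, 2]
  Insert 6 (step 3): P = [5, 6] / [8];  Q = [1, 2] / [3]
  Insert 1 (step 4): P = [1, 6] / [5] / [8];  Q = [1, 2] / [3] / [4]
  Insert 3 (step 5): P = [1, 3] / [5, 6] / [8];  Q = [1, 2] / [3, 5] / [4]
  Insert 4 (step 6): P = [1, 3, 4] / [5, 6] / [8];  Q = [1, 2, 6] / [3, 5] / [4]
  Insert 2 (step 7): P = [1, 2, 4] / [3, 6] / [5] / [8];  Q = [1, 2, 6] / [3, 5] / [4] / [7]
  Insert 7 (step 8): P = [1, 2, 4, 7] / [3, 6] / [5] / [8];  Q = [1, 2, 6, 8] / [3, 5] / [4] / [7]
  Insert 9 (step 9): P = [1, 2, 4, 7, 9] / [3, 6] / [5] / [8];  Q = [1, 2, 6, 8, 9] / [3, 5] / [4] / [7]
Final shape: (5, 2, 1, 1).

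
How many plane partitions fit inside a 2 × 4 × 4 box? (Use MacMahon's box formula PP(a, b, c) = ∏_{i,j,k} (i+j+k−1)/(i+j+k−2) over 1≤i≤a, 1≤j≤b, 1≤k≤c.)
PP(2, 4, 4) = 1764

Evaluate the triple product over i = 1..2, j = 1..4, k = 1..4. The factors are (2/1) · (3/2) · (4/3) · (5/4) · (3/2) · (4/3) · (5/4) · (6/5) · … (32 factors total). The numerators and denominators telescope so the product is an integer; carrying out the multiplication exactly gives PP(2, 4, 4) = 1764.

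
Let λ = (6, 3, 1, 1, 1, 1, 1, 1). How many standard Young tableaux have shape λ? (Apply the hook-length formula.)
# SYT of shape (6, 3, 1, 1, 1, 1, 1, 1) = 43120

Hook-length formula: f^λ = n! / Π hook(c), product over all cells c of the Young diagram. For λ = (6, 3, 1, 1, 1, 1, 1, 1), n = 15 boxes. Hook lengths by row (left-to-right, top-to-bottom): [13, 6, 5, 3, 2, 1]; [9, 2, 1]; [6]; [5]; [4]; [3]; [2]; [1]. Product of hooks = 30326400. So f^λ = 15! / 30326400 = 1307674368000 / 30326400 = 43120.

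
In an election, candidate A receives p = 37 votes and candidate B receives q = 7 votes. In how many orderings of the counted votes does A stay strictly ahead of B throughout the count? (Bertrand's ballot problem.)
Strict-lead orderings = 26127660

Total orderings of the 44 votes with 37 for A: C(44, 37) = 38320568. By the Bertrand ballot formula (Cycle Lemma / reflection principle), the number of orderings in which A is strictly ahead of B throughout is (p − q)/(p + q) · C(p + q, p) = (37 − 7)/(37 + 7) · 38320568 = 26127660.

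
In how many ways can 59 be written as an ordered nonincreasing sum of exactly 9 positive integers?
p(59, 9 parts) = 45812

Partitions of n into exactly k parts are in bijection with partitions of n − k into at most k parts (subtract 1 from each part). So p(59, exactly 9) = p(50, parts ≤ 9). Computing via the recurrence p(m, j) = p(m, j−1) + p(m−j, j) gives 45812.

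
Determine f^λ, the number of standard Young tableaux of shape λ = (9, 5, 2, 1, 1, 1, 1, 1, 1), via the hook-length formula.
# SYT of shape (9, 5, 2, 1, 1, 1, 1, 1, 1) = 395405010

Hook-length formula: f^λ = n! / Π hook(c), product over all cells c of the Young diagram. For λ = (9, 5, 2, 1, 1, 1, 1, 1, 1), n = 22 boxes. Hook lengths by row (left-to-right, top-to-bottom): [17, 10, 8, 7, 6, 4, 3, 2, 1]; [12, 5, 3, 2, 1]; [8, 1]; [6]; [5]; [4]; [3]; [2]; [1]. Product of hooks = 2842656768000. So f^λ = 22! / 2842656768000 = 1124000727777607680000 / 2842656768000 = 395405010.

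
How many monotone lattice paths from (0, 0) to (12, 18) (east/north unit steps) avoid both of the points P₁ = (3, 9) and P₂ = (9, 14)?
Number of paths = 50752575

Inclusion–exclusion. Total paths: C(30, 12) = 86493225. Through P₁: C(12, 3)·C(18, 9) = 10696400. Through P₂: C(23, 9)·C(7, 3) = 28601650. Since P₁ is strictly southwest of P₂, a monotone path through both must visit P₁ then P₂; paths through both = C(12, 3)·C(11, 6)·C(7, 3) = 3557400. Avoid both = 86493225 − 10696400 − 28601650 + 3557400 = 50752575.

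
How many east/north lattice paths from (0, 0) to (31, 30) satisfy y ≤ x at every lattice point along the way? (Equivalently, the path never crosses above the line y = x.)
Number of paths = 14544636039226909

By the reflection principle (André's argument), the number of monotone paths to (31, 30) with n ≤ m that never go above y = x is C(61, 31) − C(61, 32) = 232714176627630544 − 218169540588403635 = 14544636039226909.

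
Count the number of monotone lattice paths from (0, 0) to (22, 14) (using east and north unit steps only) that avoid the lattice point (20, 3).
Number of paths = 3796159062

Total paths from (0, 0) to (22, 14): C(36, 22) = 3796297200. Paths through (20, 3): (paths (0, 0) → (20, 3)) × (paths (20, 3) → (22, 14)) = C(23, 20) · C(13, 2) = 1771 · 78 = 138138. Avoidance count = 3796297200 − 138138 = 3796159062.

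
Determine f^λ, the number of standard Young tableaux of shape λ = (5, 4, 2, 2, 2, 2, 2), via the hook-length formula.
# SYT of shape (5, 4, 2, 2, 2, 2, 2) = 7407036

Hook-length formula: f^λ = n! / Π hook(c), product over all cells c of the Young diagram. For λ = (5, 4, 2, 2, 2, 2, 2), n = 19 boxes. Hook lengths by row (left-to-right, top-to-bottom): [11, 10, 4, 3, 1]; [9, 8, 2, 1]; [6, 5]; [5, 4]; [4, 3]; [3, 2]; [2, 1]. Product of hooks = 16422912000. So f^λ = 19! / 16422912000 = 121645100408832000 / 16422912000 = 7407036.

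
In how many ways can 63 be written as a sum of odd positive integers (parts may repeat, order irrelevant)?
p_odd(63) = 14848

Enumerate partitions using only odd parts via the recurrence o(n, m) = o(n, m−2) + o(n−m, m) over odd m, starting from the largest odd part ≤ n. This gives p_odd(63) = 14848. (Euler's theorem: equals the count of distinct-part partitions.)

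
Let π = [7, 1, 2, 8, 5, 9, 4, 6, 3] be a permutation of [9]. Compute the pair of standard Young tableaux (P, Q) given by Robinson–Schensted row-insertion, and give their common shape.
P = [1, 2, 3, 6] / [4, 8, 9] / [5] / [7];  Q = [1, 3, 4, 6] / [2, 5, 8] / [7] / [9];  common shape = (4, 3, 1, 1)

Row-insert the values π_1, π_2, … into P one at a time, bumping the leftmost entry strictly greater than the inserted value down to the next row. The recording tableau Q records, in position (i, j), the step at which that cell was added to P.
  Insert 7 (step 1): P = [7];  Q = [1]
  Insert 1 (step 2): P = [1] / [7];  Q = [1] / [2]
  Insert 2 (step 3): P = [1, 2] / [7];  Q = [1, 3] / [2]
  Insert 8 (step 4): P = [1, 2, 8] / [7];  Q = [1, 3, 4] / [2]
  Insert 5 (step 5): P = [1, 2, 5] / [7, 8];  Q = [1, 3, 4] / [2, 5]
  Insert 9 (step 6): P = [1, 2, 5, 9] / [7, 8];  Q = [1, 3, 4, 6] / [2, 5]
  Insert 4 (step 7): P = [1, 2, 4, 9] / [5, 8] / [7];  Q = [1, 3, 4, 6] / [2, 5] / [7]
  Insert 6 (step 8): P = [1, 2, 4, 6] / [5, 8, 9] / [7];  Q = [1, 3, 4, 6] / [2, 5, 8] / [7]
  Insert 3 (step 9): P = [1, 2, 3, 6] / [4, 8, 9] / [5] / [7];  Q = [1, 3, 4, 6] / [2, 5, 8] / [7] / [9]
Final shape: (4, 3, 1, 1).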